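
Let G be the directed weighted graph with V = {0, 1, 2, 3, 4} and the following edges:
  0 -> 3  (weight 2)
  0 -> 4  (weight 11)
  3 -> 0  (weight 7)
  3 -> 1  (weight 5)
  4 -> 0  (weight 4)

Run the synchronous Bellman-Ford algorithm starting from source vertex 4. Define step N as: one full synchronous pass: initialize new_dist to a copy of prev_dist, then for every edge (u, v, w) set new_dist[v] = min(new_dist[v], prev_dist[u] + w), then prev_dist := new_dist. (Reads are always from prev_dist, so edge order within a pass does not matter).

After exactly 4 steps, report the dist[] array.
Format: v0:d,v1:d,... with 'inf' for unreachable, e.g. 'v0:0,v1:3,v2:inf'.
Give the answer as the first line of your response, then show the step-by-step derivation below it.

v0:4,v1:11,v2:inf,v3:6,v4:0

step 1: dist = v0:4,v1:inf,v2:inf,v3:inf,v4:0
step 2: dist = v0:4,v1:inf,v2:inf,v3:6,v4:0
step 3: dist = v0:4,v1:11,v2:inf,v3:6,v4:0
step 4: dist = v0:4,v1:11,v2:inf,v3:6,v4:0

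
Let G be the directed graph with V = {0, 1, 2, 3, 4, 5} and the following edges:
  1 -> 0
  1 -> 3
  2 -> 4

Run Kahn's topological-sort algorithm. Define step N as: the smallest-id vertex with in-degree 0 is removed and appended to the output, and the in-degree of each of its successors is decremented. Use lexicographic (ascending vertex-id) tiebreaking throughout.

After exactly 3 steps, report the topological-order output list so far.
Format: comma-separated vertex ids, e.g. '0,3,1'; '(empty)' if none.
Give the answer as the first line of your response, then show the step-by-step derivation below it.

1,0,2

step 1: output 1; order=[1]; indeg=(0,0,0,0,1,0)
step 2: output 0; order=[1,0]; indeg=(0,0,0,0,1,0)
step 3: output 2; order=[1,0,2]; indeg=(0,0,0,0,0,0)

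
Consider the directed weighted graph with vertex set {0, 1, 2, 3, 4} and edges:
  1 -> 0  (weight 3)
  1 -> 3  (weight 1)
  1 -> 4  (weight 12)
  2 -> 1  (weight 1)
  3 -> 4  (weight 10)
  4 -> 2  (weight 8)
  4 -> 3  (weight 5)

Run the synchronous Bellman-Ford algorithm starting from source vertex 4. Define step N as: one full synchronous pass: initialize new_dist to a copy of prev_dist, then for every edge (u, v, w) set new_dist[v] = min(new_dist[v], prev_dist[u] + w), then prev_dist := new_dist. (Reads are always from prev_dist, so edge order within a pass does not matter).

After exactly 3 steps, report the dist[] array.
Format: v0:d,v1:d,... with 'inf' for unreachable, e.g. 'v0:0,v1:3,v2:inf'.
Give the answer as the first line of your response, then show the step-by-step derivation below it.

v0:12,v1:9,v2:8,v3:5,v4:0

step 1: dist = v0:inf,v1:inf,v2:8,v3:5,v4:0
step 2: dist = v0:inf,v1:9,v2:8,v3:5,v4:0
step 3: dist = v0:12,v1:9,v2:8,v3:5,v4:0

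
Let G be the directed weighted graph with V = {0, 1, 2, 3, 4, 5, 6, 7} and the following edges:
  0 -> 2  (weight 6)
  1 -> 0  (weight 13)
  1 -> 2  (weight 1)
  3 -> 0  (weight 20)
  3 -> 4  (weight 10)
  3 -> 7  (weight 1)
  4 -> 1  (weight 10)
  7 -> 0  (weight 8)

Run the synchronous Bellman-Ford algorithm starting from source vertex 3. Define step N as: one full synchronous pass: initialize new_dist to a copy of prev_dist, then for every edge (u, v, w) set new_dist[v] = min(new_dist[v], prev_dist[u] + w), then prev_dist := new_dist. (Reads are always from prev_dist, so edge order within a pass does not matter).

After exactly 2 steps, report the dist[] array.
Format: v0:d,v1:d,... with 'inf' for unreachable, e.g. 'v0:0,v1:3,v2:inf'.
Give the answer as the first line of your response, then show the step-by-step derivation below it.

v0:9,v1:20,v2:26,v3:0,v4:10,v5:inf,v6:inf,v7:1

step 1: dist = v0:20,v1:inf,v2:inf,v3:0,v4:10,v5:inf,v6:inf,v7:1
step 2: dist = v0:9,v1:20,v2:26,v3:0,v4:10,v5:inf,v6:inf,v7:1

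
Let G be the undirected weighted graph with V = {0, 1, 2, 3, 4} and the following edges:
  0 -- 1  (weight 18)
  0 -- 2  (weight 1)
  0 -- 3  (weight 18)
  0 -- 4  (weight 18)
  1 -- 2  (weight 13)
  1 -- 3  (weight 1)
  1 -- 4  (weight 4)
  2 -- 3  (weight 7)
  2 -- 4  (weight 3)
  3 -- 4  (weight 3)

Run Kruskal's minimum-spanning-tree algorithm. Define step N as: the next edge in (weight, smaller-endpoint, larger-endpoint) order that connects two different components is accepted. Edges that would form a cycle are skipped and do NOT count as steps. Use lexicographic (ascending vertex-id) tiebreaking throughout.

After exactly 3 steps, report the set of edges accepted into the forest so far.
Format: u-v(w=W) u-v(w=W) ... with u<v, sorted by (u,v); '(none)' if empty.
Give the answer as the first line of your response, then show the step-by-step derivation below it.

0-2(w=1) 1-3(w=1) 2-4(w=3)

step 1: add edge 0-2 (w=1); MST = {0-2(w=1)}
step 2: add edge 1-3 (w=1); MST = {0-2(w=1) 1-3(w=1)}
step 3: add edge 2-4 (w=3); MST = {0-2(w=1) 1-3(w=1) 2-4(w=3)}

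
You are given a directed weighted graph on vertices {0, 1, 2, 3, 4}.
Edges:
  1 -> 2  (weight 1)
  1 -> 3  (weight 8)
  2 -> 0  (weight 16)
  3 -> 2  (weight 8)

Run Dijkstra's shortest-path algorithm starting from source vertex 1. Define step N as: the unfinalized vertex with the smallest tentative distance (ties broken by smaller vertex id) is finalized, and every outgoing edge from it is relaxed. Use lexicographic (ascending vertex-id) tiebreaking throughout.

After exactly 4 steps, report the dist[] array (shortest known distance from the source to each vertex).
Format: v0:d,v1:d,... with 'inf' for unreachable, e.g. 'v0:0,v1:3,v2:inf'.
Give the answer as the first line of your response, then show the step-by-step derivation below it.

v0:17,v1:0,v2:1,v3:8,v4:inf

step 1: dist = v0:inf,v1:0,v2:1,v3:8,v4:inf
step 2: dist = v0:17,v1:0,v2:1,v3:8,v4:inf
step 3: dist = v0:17,v1:0,v2:1,v3:8,v4:inf
step 4: dist = v0:17,v1:0,v2:1,v3:8,v4:inf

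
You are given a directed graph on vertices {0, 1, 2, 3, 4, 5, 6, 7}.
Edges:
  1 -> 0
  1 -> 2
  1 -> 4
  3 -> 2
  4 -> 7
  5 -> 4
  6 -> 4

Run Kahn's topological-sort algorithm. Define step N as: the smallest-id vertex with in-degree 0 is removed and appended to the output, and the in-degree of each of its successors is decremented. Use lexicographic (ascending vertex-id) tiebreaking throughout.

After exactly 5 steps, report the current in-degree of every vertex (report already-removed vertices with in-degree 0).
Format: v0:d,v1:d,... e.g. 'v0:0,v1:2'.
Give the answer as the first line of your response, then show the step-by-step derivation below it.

v0:0,v1:0,v2:0,v3:0,v4:1,v5:0,v6:0,v7:1

step 1: output 1; order=[1]; indeg=(0,0,1,0,2,0,0,1)
step 2: output 0; order=[1,0]; indeg=(0,0,1,0,2,0,0,1)
step 3: output 3; order=[1,0,3]; indeg=(0,0,0,0,2,0,0,1)
step 4: output 2; order=[1,0,3,2]; indeg=(0,0,0,0,2,0,0,1)
step 5: output 5; order=[1,0,3,2,5]; indeg=(0,0,0,0,1,0,0,1)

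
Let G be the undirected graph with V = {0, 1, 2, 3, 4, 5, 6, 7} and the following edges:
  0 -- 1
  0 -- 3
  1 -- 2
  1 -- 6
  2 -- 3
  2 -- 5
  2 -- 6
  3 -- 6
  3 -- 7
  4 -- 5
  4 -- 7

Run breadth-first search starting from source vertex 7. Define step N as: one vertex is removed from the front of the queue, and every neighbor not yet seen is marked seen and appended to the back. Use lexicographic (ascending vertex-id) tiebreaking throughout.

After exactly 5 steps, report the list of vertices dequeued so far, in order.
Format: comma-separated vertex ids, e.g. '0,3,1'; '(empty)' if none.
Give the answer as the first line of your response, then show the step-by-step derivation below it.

7,3,4,0,2

step 1: dequeue 7; queue=[3,4]; order=7
step 2: dequeue 3; queue=[4,0,2,6]; order=7,3
step 3: dequeue 4; queue=[0,2,6,5]; order=7,3,4
step 4: dequeue 0; queue=[2,6,5,1]; order=7,3,4,0
step 5: dequeue 2; queue=[6,5,1]; order=7,3,4,0,2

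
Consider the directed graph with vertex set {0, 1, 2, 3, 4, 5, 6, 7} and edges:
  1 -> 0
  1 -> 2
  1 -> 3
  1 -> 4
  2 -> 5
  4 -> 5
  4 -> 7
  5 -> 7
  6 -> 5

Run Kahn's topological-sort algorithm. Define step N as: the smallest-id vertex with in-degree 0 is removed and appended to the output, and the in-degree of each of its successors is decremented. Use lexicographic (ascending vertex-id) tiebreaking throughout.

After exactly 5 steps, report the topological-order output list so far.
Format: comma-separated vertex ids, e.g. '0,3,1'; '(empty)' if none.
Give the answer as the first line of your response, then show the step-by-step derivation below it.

1,0,2,3,4

step 1: output 1; order=[1]; indeg=(0,0,0,0,0,3,0,2)
step 2: output 0; order=[1,0]; indeg=(0,0,0,0,0,3,0,2)
step 3: output 2; order=[1,0,2]; indeg=(0,0,0,0,0,2,0,2)
step 4: output 3; order=[1,0,2,3]; indeg=(0,0,0,0,0,2,0,2)
step 5: output 4; order=[1,0,2,3,4]; indeg=(0,0,0,0,0,1,0,1)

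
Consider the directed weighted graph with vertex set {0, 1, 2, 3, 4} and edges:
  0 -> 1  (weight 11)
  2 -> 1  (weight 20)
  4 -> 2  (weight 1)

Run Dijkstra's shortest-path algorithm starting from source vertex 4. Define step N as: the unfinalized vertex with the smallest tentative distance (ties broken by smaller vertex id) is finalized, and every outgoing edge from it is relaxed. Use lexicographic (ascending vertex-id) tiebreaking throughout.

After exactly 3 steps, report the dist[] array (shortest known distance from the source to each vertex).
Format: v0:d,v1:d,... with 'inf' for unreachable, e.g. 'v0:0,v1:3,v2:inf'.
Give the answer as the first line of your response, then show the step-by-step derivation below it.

v0:inf,v1:21,v2:1,v3:inf,v4:0

step 1: dist = v0:inf,v1:inf,v2:1,v3:inf,v4:0
step 2: dist = v0:inf,v1:21,v2:1,v3:inf,v4:0
step 3: dist = v0:inf,v1:21,v2:1,v3:inf,v4:0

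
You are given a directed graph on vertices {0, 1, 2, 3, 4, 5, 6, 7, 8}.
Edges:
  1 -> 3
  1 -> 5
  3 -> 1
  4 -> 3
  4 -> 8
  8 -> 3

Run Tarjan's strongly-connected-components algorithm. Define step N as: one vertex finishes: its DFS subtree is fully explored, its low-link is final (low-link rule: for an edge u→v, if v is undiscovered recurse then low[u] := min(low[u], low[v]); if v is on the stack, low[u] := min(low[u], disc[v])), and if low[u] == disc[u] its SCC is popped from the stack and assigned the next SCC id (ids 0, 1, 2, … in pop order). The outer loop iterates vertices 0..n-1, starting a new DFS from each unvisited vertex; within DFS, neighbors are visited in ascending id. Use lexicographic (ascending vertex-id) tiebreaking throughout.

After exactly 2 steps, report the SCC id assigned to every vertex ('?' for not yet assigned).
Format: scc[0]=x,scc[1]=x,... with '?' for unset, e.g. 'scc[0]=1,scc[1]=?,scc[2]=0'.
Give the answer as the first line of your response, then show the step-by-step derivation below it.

scc[0]=0,scc[1]=?,scc[2]=?,scc[3]=?,scc[4]=?,scc[5]=?,scc[6]=?,scc[7]=?,scc[8]=?

step 1: low=(low[0]=0,low[1]=?,low[2]=?,low[3]=?,low[4]=?,low[5]=?,low[6]=?,low[7]=?,low[8]=?); scc=(scc[0]=0,scc[1]=?,scc[2]=?,scc[3]=?,scc[4]=?,scc[5]=?,scc[6]=?,scc[7]=?,scc[8]=?)
step 2: low=(low[0]=0,low[1]=1,low[2]=?,low[3]=1,low[4]=?,low[5]=?,low[6]=?,low[7]=?,low[8]=?); scc=(scc[0]=0,scc[1]=?,scc[2]=?,scc[3]=?,scc[4]=?,scc[5]=?,scc[6]=?,scc[7]=?,scc[8]=?)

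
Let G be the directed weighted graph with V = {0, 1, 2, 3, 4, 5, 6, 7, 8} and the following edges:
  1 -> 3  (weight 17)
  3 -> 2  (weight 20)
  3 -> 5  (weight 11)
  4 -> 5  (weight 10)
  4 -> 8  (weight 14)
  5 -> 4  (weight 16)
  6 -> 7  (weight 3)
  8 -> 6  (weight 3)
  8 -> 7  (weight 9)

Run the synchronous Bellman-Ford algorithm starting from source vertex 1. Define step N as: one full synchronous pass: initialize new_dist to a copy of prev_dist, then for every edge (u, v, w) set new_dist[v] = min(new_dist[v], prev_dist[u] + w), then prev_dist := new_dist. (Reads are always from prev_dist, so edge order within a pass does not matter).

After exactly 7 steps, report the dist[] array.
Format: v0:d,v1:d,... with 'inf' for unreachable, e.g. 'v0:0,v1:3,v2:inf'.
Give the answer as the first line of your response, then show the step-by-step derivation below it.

v0:inf,v1:0,v2:37,v3:17,v4:44,v5:28,v6:61,v7:64,v8:58

step 1: dist = v0:inf,v1:0,v2:inf,v3:17,v4:inf,v5:inf,v6:inf,v7:inf,v8:inf
step 2: dist = v0:inf,v1:0,v2:37,v3:17,v4:inf,v5:28,v6:inf,v7:inf,v8:inf
step 3: dist = v0:inf,v1:0,v2:37,v3:17,v4:44,v5:28,v6:inf,v7:inf,v8:inf
step 4: dist = v0:inf,v1:0,v2:37,v3:17,v4:44,v5:28,v6:inf,v7:inf,v8:58
step 5: dist = v0:inf,v1:0,v2:37,v3:17,v4:44,v5:28,v6:61,v7:67,v8:58
step 6: dist = v0:inf,v1:0,v2:37,v3:17,v4:44,v5:28,v6:61,v7:64,v8:58
step 7: dist = v0:inf,v1:0,v2:37,v3:17,v4:44,v5:28,v6:61,v7:64,v8:58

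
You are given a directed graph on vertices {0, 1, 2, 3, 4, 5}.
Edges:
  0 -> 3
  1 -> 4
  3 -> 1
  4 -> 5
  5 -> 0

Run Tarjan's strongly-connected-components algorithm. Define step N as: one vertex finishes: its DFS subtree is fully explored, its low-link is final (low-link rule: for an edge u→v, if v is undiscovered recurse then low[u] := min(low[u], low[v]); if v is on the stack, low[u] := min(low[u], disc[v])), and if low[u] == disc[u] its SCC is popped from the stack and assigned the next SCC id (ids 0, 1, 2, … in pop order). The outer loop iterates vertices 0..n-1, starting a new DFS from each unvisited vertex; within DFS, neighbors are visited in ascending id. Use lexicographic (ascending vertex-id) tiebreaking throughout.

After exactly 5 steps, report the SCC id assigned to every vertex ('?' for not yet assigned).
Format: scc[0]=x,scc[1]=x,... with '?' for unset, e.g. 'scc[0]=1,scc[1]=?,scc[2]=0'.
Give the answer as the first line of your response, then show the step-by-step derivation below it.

scc[0]=0,scc[1]=0,scc[2]=?,scc[3]=0,scc[4]=0,scc[5]=0

step 1: low=(low[0]=0,low[1]=2,low[2]=?,low[3]=1,low[4]=3,low[5]=0); scc=(scc[0]=?,scc[1]=?,scc[2]=?,scc[3]=?,scc[4]=?,scc[5]=?)
step 2: low=(low[0]=0,low[1]=2,low[2]=?,low[3]=1,low[4]=0,low[5]=0); scc=(scc[0]=?,scc[1]=?,scc[2]=?,scc[3]=?,scc[4]=?,scc[5]=?)
step 3: low=(low[0]=0,low[1]=0,low[2]=?,low[3]=1,low[4]=0,low[5]=0); scc=(scc[0]=?,scc[1]=?,scc[2]=?,scc[3]=?,scc[4]=?,scc[5]=?)
step 4: low=(low[0]=0,low[1]=0,low[2]=?,low[3]=0,low[4]=0,low[5]=0); scc=(scc[0]=?,scc[1]=?,scc[2]=?,scc[3]=?,scc[4]=?,scc[5]=?)
step 5: low=(low[0]=0,low[1]=0,low[2]=?,low[3]=0,low[4]=0,low[5]=0); scc=(scc[0]=0,scc[1]=0,scc[2]=?,scc[3]=0,scc[4]=0,scc[5]=0)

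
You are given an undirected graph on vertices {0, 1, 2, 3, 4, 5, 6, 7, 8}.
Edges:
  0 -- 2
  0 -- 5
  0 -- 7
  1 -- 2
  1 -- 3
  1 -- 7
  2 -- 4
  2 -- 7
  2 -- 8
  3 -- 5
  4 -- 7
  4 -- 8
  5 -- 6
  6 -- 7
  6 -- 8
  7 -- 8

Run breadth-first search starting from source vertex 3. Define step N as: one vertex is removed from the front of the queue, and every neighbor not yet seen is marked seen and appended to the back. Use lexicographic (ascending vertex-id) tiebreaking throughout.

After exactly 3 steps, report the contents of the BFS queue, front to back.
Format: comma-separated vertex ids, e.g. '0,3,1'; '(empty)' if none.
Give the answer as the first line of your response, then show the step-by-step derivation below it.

2,7,0,6

step 1: dequeue 3; queue=[1,5]; order=3
step 2: dequeue 1; queue=[5,2,7]; order=3,1
step 3: dequeue 5; queue=[2,7,0,6]; order=3,1,5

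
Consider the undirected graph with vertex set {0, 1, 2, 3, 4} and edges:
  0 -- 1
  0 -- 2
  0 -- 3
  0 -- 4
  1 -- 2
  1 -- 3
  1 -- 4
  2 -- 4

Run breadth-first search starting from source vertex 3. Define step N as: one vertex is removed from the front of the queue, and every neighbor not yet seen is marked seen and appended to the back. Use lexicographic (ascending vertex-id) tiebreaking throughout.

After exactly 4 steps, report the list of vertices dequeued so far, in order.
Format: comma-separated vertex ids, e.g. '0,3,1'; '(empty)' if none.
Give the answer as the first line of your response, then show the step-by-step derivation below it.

3,0,1,2

step 1: dequeue 3; queue=[0,1]; order=3
step 2: dequeue 0; queue=[1,2,4]; order=3,0
step 3: dequeue 1; queue=[2,4]; order=3,0,1
step 4: dequeue 2; queue=[4]; order=3,0,1,2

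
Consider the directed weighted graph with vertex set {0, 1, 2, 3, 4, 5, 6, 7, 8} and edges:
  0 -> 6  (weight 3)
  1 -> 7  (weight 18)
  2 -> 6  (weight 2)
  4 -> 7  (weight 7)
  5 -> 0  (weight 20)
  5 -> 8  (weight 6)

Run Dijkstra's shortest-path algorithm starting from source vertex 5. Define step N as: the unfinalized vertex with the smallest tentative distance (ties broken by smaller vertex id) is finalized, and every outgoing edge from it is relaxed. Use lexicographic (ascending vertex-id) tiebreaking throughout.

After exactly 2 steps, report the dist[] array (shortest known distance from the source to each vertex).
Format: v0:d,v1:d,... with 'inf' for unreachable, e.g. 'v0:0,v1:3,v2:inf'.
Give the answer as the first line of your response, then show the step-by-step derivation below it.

v0:20,v1:inf,v2:inf,v3:inf,v4:inf,v5:0,v6:inf,v7:inf,v8:6

step 1: dist = v0:20,v1:inf,v2:inf,v3:inf,v4:inf,v5:0,v6:inf,v7:inf,v8:6
step 2: dist = v0:20,v1:inf,v2:inf,v3:inf,v4:inf,v5:0,v6:inf,v7:inf,v8:6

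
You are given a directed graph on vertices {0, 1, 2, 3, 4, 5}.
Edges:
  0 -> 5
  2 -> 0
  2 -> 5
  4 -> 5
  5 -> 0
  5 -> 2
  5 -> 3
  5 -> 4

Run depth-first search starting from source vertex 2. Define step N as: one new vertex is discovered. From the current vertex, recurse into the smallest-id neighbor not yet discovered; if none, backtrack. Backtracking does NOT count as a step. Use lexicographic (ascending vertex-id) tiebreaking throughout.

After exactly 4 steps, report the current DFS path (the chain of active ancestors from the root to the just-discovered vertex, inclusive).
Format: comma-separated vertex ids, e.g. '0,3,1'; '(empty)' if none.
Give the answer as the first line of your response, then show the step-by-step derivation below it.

2,0,5,3

step 1: discover 2; path=2; order=2
step 2: discover 0; path=2>0; order=2,0
step 3: discover 5; path=2>0>5; order=2,0,5
step 4: discover 3; path=2>0>5>3; order=2,0,5,3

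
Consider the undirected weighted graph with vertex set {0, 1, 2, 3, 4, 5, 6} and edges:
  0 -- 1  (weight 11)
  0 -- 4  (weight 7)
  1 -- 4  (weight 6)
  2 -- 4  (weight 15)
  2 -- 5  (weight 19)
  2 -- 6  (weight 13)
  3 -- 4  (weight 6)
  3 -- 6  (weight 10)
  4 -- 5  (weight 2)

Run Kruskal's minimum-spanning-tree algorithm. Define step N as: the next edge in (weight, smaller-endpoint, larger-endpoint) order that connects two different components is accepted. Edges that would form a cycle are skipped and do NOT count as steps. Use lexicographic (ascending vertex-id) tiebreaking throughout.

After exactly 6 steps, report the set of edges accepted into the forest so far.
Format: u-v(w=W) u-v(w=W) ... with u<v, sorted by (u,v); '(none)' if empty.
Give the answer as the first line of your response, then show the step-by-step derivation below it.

0-4(w=7) 1-4(w=6) 2-6(w=13) 3-4(w=6) 3-6(w=10) 4-5(w=2)

step 1: add edge 4-5 (w=2); MST = {4-5(w=2)}
step 2: add edge 1-4 (w=6); MST = {1-4(w=6) 4-5(w=2)}
step 3: add edge 3-4 (w=6); MST = {1-4(w=6) 3-4(w=6) 4-5(w=2)}
step 4: add edge 0-4 (w=7); MST = {0-4(w=7) 1-4(w=6) 3-4(w=6) 4-5(w=2)}
step 5: add edge 3-6 (w=10); MST = {0-4(w=7) 1-4(w=6) 3-4(w=6) 3-6(w=10) 4-5(w=2)}
step 6: add edge 2-6 (w=13); MST = {0-4(w=7) 1-4(w=6) 2-6(w=13) 3-4(w=6) 3-6(w=10) 4-5(w=2)}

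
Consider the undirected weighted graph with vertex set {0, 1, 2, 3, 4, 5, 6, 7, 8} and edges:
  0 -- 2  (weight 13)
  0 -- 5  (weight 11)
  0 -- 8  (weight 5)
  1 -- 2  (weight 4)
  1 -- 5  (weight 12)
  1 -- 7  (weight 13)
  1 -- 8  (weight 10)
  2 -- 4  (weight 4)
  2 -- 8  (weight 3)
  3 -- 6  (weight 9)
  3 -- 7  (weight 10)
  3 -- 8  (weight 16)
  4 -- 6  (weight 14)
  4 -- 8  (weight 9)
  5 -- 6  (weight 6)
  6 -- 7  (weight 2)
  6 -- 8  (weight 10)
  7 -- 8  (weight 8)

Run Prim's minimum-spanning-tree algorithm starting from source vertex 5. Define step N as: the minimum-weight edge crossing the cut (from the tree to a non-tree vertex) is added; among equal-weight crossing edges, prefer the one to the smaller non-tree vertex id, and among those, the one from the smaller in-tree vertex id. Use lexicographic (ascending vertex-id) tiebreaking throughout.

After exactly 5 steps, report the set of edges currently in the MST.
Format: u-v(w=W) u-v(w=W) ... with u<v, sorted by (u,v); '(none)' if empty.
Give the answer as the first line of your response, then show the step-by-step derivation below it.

1-2(w=4) 2-8(w=3) 5-6(w=6) 6-7(w=2) 7-8(w=8)

step 1: add edge 5-6 (w=6); MST = {5-6(w=6)}
step 2: add edge 6-7 (w=2); MST = {5-6(w=6) 6-7(w=2)}
step 3: add edge 7-8 (w=8); MST = {5-6(w=6) 6-7(w=2) 7-8(w=8)}
step 4: add edge 2-8 (w=3); MST = {2-8(w=3) 5-6(w=6) 6-7(w=2) 7-8(w=8)}
step 5: add edge 1-2 (w=4); MST = {1-2(w=4) 2-8(w=3) 5-6(w=6) 6-7(w=2) 7-8(w=8)}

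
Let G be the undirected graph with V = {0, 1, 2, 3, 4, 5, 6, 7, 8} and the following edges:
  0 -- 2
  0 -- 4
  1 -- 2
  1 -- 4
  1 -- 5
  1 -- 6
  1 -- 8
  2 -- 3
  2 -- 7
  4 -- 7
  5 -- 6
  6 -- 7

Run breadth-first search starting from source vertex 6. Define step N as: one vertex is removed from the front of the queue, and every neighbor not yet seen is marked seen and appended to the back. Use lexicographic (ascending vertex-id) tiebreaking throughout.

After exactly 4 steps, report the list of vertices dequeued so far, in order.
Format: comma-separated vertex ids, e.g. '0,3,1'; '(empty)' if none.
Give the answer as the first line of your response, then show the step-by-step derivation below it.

6,1,5,7

step 1: dequeue 6; queue=[1,5,7]; order=6
step 2: dequeue 1; queue=[5,7,2,4,8]; order=6,1
step 3: dequeue 5; queue=[7,2,4,8]; order=6,1,5
step 4: dequeue 7; queue=[2,4,8]; order=6,1,5,7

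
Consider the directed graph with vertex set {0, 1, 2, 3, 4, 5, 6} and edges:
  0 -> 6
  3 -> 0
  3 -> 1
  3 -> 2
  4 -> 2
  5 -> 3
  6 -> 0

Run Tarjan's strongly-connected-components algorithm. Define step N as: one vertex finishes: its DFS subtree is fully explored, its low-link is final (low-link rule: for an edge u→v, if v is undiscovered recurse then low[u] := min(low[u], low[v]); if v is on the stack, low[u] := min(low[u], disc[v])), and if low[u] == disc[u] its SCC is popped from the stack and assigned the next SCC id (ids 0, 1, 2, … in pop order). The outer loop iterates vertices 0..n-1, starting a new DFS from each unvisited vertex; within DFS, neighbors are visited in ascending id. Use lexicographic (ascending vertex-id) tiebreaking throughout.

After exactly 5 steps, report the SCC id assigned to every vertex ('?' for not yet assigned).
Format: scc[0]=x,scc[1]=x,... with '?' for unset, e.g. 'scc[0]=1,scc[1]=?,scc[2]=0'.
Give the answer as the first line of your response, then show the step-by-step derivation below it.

scc[0]=0,scc[1]=1,scc[2]=2,scc[3]=3,scc[4]=?,scc[5]=?,scc[6]=0

step 1: low=(low[0]=0,low[1]=?,low[2]=?,low[3]=?,low[4]=?,low[5]=?,low[6]=0); scc=(scc[0]=?,scc[1]=?,scc[2]=?,scc[3]=?,scc[4]=?,scc[5]=?,scc[6]=?)
step 2: low=(low[0]=0,low[1]=?,low[2]=?,low[3]=?,low[4]=?,low[5]=?,low[6]=0); scc=(scc[0]=0,scc[1]=?,scc[2]=?,scc[3]=?,scc[4]=?,scc[5]=?,scc[6]=0)
step 3: low=(low[0]=0,low[1]=2,low[2]=?,low[3]=?,low[4]=?,low[5]=?,low[6]=0); scc=(scc[0]=0,scc[1]=1,scc[2]=?,scc[3]=?,scc[4]=?,scc[5]=?,scc[6]=0)
step 4: low=(low[0]=0,low[1]=2,low[2]=3,low[3]=?,low[4]=?,low[5]=?,low[6]=0); scc=(scc[0]=0,scc[1]=1,scc[2]=2,scc[3]=?,scc[4]=?,scc[5]=?,scc[6]=0)
step 5: low=(low[0]=0,low[1]=2,low[2]=3,low[3]=4,low[4]=?,low[5]=?,low[6]=0); scc=(scc[0]=0,scc[1]=1,scc[2]=2,scc[3]=3,scc[4]=?,scc[5]=?,scc[6]=0)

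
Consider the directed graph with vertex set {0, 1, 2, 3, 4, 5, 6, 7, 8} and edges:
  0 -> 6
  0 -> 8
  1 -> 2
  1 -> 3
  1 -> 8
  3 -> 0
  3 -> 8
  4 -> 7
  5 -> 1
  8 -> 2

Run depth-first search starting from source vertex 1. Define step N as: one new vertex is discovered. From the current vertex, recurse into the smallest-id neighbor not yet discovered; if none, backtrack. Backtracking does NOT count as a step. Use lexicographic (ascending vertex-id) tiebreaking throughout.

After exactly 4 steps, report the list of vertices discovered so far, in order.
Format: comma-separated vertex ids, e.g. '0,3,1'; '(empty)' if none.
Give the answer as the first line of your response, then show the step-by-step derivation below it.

1,2,3,0

step 1: discover 1; path=1; order=1
step 2: discover 2; path=1>2; order=1,2
step 3: discover 3; path=1>3; order=1,2,3
step 4: discover 0; path=1>3>0; order=1,2,3,0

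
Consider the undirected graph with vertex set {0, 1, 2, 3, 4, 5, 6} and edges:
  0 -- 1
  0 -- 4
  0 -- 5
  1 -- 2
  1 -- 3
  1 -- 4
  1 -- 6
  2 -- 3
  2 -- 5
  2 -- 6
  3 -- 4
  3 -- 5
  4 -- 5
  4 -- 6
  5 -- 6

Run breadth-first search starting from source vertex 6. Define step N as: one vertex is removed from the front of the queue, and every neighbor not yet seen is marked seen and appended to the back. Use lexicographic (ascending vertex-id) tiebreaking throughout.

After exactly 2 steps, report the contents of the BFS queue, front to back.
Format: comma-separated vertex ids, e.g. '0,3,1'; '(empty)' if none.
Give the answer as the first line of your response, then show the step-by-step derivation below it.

2,4,5,0,3

step 1: dequeue 6; queue=[1,2,4,5]; order=6
step 2: dequeue 1; queue=[2,4,5,0,3]; order=6,1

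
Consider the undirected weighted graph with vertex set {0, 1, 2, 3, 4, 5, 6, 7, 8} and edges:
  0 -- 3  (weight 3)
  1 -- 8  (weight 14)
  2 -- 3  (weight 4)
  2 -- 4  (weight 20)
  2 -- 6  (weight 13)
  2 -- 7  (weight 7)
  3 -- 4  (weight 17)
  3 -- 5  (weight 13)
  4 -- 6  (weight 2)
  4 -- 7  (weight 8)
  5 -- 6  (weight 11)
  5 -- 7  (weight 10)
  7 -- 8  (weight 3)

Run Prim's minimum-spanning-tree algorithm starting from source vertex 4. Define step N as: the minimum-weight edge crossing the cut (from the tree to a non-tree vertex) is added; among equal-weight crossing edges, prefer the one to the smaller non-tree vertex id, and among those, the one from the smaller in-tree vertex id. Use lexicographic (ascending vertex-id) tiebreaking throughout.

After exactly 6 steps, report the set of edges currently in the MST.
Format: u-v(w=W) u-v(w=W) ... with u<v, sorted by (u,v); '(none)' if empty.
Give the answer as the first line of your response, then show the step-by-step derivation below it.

0-3(w=3) 2-3(w=4) 2-7(w=7) 4-6(w=2) 4-7(w=8) 7-8(w=3)

step 1: add edge 4-6 (w=2); MST = {4-6(w=2)}
step 2: add edge 4-7 (w=8); MST = {4-6(w=2) 4-7(w=8)}
step 3: add edge 7-8 (w=3); MST = {4-6(w=2) 4-7(w=8) 7-8(w=3)}
step 4: add edge 2-7 (w=7); MST = {2-7(w=7) 4-6(w=2) 4-7(w=8) 7-8(w=3)}
step 5: add edge 2-3 (w=4); MST = {2-3(w=4) 2-7(w=7) 4-6(w=2) 4-7(w=8) 7-8(w=3)}
step 6: add edge 0-3 (w=3); MST = {0-3(w=3) 2-3(w=4) 2-7(w=7) 4-6(w=2) 4-7(w=8) 7-8(w=3)}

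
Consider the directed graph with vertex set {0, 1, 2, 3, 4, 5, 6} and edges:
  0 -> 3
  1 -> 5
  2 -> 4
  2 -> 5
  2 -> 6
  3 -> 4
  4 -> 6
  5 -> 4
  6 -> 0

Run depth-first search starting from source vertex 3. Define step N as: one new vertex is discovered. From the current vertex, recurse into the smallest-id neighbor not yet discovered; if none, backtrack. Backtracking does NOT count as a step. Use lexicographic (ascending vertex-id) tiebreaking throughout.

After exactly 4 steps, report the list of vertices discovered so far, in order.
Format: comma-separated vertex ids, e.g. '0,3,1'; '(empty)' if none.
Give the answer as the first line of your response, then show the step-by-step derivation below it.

3,4,6,0

step 1: discover 3; path=3; order=3
step 2: discover 4; path=3>4; order=3,4
step 3: discover 6; path=3>4>6; order=3,4,6
step 4: discover 0; path=3>4>6>0; order=3,4,6,0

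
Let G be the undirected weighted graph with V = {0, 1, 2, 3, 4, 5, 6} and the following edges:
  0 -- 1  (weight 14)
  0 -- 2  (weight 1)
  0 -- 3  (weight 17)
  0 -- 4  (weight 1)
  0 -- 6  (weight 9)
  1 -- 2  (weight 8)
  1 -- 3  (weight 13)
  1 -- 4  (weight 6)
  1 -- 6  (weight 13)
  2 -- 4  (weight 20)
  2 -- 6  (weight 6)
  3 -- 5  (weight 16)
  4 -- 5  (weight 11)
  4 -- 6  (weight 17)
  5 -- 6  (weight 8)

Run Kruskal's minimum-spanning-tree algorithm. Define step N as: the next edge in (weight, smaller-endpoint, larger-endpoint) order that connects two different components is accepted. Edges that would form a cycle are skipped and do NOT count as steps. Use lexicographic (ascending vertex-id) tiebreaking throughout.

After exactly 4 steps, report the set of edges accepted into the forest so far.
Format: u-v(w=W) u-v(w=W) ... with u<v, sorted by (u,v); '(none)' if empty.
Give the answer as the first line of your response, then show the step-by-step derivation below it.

0-2(w=1) 0-4(w=1) 1-4(w=6) 2-6(w=6)

step 1: add edge 0-2 (w=1); MST = {0-2(w=1)}
step 2: add edge 0-4 (w=1); MST = {0-2(w=1) 0-4(w=1)}
step 3: add edge 1-4 (w=6); MST = {0-2(w=1) 0-4(w=1) 1-4(w=6)}
step 4: add edge 2-6 (w=6); MST = {0-2(w=1) 0-4(w=1) 1-4(w=6) 2-6(w=6)}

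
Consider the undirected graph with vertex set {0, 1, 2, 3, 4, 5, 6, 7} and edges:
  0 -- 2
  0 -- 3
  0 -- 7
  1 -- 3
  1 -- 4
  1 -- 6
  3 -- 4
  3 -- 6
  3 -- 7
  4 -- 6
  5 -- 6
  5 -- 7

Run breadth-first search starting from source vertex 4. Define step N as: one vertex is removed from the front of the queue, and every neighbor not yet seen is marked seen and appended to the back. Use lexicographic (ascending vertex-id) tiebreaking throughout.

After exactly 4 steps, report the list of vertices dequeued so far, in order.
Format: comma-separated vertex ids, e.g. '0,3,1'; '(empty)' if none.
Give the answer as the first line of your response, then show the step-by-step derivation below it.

4,1,3,6

step 1: dequeue 4; queue=[1,3,6]; order=4
step 2: dequeue 1; queue=[3,6]; order=4,1
step 3: dequeue 3; queue=[6,0,7]; order=4,1,3
step 4: dequeue 6; queue=[0,7,5]; order=4,1,3,6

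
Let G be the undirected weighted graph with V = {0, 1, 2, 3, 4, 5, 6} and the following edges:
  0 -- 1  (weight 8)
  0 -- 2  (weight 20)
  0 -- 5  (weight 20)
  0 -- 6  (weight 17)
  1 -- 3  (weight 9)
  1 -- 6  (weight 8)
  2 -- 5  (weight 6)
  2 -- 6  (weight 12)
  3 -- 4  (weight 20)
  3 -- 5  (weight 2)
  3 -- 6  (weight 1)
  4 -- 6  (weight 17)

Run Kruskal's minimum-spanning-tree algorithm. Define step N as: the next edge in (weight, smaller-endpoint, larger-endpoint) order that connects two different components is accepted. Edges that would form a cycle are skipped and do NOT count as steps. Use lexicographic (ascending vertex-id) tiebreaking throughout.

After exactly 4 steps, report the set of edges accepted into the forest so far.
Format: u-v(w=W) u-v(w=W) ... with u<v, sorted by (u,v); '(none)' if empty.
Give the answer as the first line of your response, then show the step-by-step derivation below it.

0-1(w=8) 2-5(w=6) 3-5(w=2) 3-6(w=1)

step 1: add edge 3-6 (w=1); MST = {3-6(w=1)}
step 2: add edge 3-5 (w=2); MST = {3-5(w=2) 3-6(w=1)}
step 3: add edge 2-5 (w=6); MST = {2-5(w=6) 3-5(w=2) 3-6(w=1)}
step 4: add edge 0-1 (w=8); MST = {0-1(w=8) 2-5(w=6) 3-5(w=2) 3-6(w=1)}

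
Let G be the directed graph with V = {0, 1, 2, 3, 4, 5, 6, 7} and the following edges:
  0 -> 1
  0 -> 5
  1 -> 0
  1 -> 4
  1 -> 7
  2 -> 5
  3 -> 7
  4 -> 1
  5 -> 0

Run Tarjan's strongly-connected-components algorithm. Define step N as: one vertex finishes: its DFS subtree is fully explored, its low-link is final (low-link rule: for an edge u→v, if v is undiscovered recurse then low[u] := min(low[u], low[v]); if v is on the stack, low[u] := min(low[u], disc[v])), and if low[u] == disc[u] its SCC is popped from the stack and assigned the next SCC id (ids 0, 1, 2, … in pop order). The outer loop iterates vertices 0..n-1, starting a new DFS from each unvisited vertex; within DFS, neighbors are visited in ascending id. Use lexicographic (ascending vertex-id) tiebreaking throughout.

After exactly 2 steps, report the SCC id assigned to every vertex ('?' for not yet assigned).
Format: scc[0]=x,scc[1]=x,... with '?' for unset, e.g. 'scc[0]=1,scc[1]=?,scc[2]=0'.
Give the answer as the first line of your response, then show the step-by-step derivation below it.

scc[0]=?,scc[1]=?,scc[2]=?,scc[3]=?,scc[4]=?,scc[5]=?,scc[6]=?,scc[7]=0

step 1: low=(low[0]=0,low[1]=0,low[2]=?,low[3]=?,low[4]=1,low[5]=?,low[6]=?,low[7]=?); scc=(scc[0]=?,scc[1]=?,scc[2]=?,scc[3]=?,scc[4]=?,scc[5]=?,scc[6]=?,scc[7]=?)
step 2: low=(low[0]=0,low[1]=0,low[2]=?,low[3]=?,low[4]=1,low[5]=?,low[6]=?,low[7]=3); scc=(scc[0]=?,scc[1]=?,scc[2]=?,scc[3]=?,scc[4]=?,scc[5]=?,scc[6]=?,scc[7]=0)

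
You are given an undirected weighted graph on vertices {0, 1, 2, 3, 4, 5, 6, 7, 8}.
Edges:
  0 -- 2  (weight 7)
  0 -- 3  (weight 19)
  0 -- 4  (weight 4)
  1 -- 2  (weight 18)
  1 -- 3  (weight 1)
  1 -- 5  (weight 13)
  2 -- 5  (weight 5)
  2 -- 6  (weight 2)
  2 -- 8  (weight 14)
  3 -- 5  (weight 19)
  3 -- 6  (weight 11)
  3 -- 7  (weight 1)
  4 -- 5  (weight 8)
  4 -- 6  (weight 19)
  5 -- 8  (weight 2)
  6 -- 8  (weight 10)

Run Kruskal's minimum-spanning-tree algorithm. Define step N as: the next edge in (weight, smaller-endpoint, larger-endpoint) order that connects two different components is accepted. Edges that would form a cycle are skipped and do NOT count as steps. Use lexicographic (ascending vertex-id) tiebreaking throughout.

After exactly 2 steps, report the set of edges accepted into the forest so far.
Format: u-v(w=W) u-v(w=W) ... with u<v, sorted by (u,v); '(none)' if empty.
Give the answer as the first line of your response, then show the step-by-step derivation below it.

1-3(w=1) 3-7(w=1)

step 1: add edge 1-3 (w=1); MST = {1-3(w=1)}
step 2: add edge 3-7 (w=1); MST = {1-3(w=1) 3-7(w=1)}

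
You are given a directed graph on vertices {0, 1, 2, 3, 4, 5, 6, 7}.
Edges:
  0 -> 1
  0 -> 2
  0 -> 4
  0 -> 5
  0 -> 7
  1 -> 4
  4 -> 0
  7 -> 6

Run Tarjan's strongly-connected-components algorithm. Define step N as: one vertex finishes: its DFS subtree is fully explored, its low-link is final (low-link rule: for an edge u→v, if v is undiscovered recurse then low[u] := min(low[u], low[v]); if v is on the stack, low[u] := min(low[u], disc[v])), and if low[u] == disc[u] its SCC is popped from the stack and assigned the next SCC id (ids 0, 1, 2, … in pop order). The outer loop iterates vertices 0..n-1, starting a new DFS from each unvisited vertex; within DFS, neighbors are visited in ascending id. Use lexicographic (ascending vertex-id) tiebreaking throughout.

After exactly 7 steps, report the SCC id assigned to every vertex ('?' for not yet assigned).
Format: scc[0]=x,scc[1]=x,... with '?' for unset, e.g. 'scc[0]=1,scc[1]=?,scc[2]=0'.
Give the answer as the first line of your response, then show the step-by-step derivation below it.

scc[0]=4,scc[1]=4,scc[2]=0,scc[3]=?,scc[4]=4,scc[5]=1,scc[6]=2,scc[7]=3

step 1: low=(low[0]=0,low[1]=1,low[2]=?,low[3]=?,low[4]=0,low[5]=?,low[6]=?,low[7]=?); scc=(scc[0]=?,scc[1]=?,scc[2]=?,scc[3]=?,scc[4]=?,scc[5]=?,scc[6]=?,scc[7]=?)
step 2: low=(low[0]=0,low[1]=0,low[2]=?,low[3]=?,low[4]=0,low[5]=?,low[6]=?,low[7]=?); scc=(scc[0]=?,scc[1]=?,scc[2]=?,scc[3]=?,scc[4]=?,scc[5]=?,scc[6]=?,scc[7]=?)
step 3: low=(low[0]=0,low[1]=0,low[2]=3,low[3]=?,low[4]=0,low[5]=?,low[6]=?,low[7]=?); scc=(scc[0]=?,scc[1]=?,scc[2]=0,scc[3]=?,scc[4]=?,scc[5]=?,scc[6]=?,scc[7]=?)
step 4: low=(low[0]=0,low[1]=0,low[2]=3,low[3]=?,low[4]=0,low[5]=4,low[6]=?,low[7]=?); scc=(scc[0]=?,scc[1]=?,scc[2]=0,scc[3]=?,scc[4]=?,scc[5]=1,scc[6]=?,scc[7]=?)
step 5: low=(low[0]=0,low[1]=0,low[2]=3,low[3]=?,low[4]=0,low[5]=4,low[6]=6,low[7]=5); scc=(scc[0]=?,scc[1]=?,scc[2]=0,scc[3]=?,scc[4]=?,scc[5]=1,scc[6]=2,scc[7]=?)
step 6: low=(low[0]=0,low[1]=0,low[2]=3,low[3]=?,low[4]=0,low[5]=4,low[6]=6,low[7]=5); scc=(scc[0]=?,scc[1]=?,scc[2]=0,scc[3]=?,scc[4]=?,scc[5]=1,scc[6]=2,scc[7]=3)
step 7: low=(low[0]=0,low[1]=0,low[2]=3,low[3]=?,low[4]=0,low[5]=4,low[6]=6,low[7]=5); scc=(scc[0]=4,scc[1]=4,scc[2]=0,scc[3]=?,scc[4]=4,scc[5]=1,scc[6]=2,scc[7]=3)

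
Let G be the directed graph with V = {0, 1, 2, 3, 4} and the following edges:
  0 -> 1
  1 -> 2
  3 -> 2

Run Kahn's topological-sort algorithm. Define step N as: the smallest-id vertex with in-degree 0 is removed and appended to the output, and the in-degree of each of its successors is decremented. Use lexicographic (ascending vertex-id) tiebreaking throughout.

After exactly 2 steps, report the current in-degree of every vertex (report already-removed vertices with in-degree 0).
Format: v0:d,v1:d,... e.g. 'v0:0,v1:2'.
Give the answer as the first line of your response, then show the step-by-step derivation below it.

v0:0,v1:0,v2:1,v3:0,v4:0

step 1: output 0; order=[0]; indeg=(0,0,2,0,0)
step 2: output 1; order=[0,1]; indeg=(0,0,1,0,0)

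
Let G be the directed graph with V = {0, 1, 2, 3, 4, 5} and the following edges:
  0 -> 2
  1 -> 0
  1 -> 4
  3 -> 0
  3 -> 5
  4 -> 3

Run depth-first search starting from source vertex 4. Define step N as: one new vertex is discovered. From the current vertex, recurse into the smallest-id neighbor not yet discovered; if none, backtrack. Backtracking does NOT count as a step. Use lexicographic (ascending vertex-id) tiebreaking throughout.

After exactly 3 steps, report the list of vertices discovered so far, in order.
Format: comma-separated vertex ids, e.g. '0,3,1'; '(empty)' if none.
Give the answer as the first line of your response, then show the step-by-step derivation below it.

4,3,0

step 1: discover 4; path=4; order=4
step 2: discover 3; path=4>3; order=4,3
step 3: discover 0; path=4>3>0; order=4,3,0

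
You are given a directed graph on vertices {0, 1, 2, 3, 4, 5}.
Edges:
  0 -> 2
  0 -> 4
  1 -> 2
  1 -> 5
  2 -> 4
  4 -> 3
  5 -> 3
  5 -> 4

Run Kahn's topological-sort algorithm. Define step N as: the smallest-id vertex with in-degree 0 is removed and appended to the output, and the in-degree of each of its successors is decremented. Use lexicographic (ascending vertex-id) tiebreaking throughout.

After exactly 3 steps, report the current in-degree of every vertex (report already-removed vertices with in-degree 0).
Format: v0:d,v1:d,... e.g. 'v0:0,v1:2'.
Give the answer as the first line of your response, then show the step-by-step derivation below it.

v0:0,v1:0,v2:0,v3:2,v4:1,v5:0

step 1: output 0; order=[0]; indeg=(0,0,1,2,2,1)
step 2: output 1; order=[0,1]; indeg=(0,0,0,2,2,0)
step 3: output 2; order=[0,1,2]; indeg=(0,0,0,2,1,0)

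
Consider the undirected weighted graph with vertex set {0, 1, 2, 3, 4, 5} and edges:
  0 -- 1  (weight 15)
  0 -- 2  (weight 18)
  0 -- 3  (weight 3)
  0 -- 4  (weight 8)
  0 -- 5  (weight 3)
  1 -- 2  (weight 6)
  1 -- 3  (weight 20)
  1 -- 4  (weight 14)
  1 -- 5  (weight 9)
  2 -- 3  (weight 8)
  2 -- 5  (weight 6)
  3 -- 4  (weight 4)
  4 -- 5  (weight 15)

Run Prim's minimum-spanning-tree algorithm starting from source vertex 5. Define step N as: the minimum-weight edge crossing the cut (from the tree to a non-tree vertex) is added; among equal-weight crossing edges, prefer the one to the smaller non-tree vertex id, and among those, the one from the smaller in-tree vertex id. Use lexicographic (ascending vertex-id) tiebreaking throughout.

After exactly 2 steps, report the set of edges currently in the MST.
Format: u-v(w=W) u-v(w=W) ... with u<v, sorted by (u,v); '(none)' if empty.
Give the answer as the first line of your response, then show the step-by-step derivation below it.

0-3(w=3) 0-5(w=3)

step 1: add edge 0-5 (w=3); MST = {0-5(w=3)}
step 2: add edge 0-3 (w=3); MST = {0-3(w=3) 0-5(w=3)}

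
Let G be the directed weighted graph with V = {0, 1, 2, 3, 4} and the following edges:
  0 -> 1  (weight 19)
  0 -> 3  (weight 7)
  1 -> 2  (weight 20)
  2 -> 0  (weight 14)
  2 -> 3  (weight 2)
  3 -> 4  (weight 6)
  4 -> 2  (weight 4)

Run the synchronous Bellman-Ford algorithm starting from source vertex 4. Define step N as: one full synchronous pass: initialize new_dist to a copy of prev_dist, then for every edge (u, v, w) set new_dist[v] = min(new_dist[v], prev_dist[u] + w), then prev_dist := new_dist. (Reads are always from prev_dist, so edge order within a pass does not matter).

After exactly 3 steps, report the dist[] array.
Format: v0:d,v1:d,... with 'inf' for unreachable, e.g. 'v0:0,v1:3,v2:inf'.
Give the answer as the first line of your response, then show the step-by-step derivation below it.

v0:18,v1:37,v2:4,v3:6,v4:0

step 1: dist = v0:inf,v1:inf,v2:4,v3:inf,v4:0
step 2: dist = v0:18,v1:inf,v2:4,v3:6,v4:0
step 3: dist = v0:18,v1:37,v2:4,v3:6,v4:0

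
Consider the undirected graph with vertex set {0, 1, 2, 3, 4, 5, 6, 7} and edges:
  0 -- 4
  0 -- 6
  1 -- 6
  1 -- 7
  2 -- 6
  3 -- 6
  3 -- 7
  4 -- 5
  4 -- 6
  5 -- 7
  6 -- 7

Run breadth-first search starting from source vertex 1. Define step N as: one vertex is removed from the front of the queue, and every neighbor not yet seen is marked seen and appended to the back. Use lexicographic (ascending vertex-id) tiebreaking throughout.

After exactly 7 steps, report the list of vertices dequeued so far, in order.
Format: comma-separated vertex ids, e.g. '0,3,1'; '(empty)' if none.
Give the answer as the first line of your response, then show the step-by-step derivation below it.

1,6,7,0,2,3,4

step 1: dequeue 1; queue=[6,7]; order=1
step 2: dequeue 6; queue=[7,0,2,3,4]; order=1,6
step 3: dequeue 7; queue=[0,2,3,4,5]; order=1,6,7
step 4: dequeue 0; queue=[2,3,4,5]; order=1,6,7,0
step 5: dequeue 2; queue=[3,4,5]; order=1,6,7,0,2
step 6: dequeue 3; queue=[4,5]; order=1,6,7,0,2,3
step 7: dequeue 4; queue=[5]; order=1,6,7,0,2,3,4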